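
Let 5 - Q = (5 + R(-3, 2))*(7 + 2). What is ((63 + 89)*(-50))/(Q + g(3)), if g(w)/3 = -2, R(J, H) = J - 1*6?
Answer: -1520/7 ≈ -217.14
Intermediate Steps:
R(J, H) = -6 + J (R(J, H) = J - 6 = -6 + J)
g(w) = -6 (g(w) = 3*(-2) = -6)
Q = 41 (Q = 5 - (5 + (-6 - 3))*(7 + 2) = 5 - (5 - 9)*9 = 5 - (-4)*9 = 5 - 1*(-36) = 5 + 36 = 41)
((63 + 89)*(-50))/(Q + g(3)) = ((63 + 89)*(-50))/(41 - 6) = (152*(-50))/35 = (1/35)*(-7600) = -1520/7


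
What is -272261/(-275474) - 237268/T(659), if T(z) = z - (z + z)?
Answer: 65540585031/181537366 ≈ 361.03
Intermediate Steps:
T(z) = -z (T(z) = z - 2*z = -z)
-272261/(-275474) - 237268/T(659) = -272261/(-275474) - 237268/((-1*659)) = -272261*(-1/275474) - 237268/(-659) = 272261/275474 - 237268*(-1/659) = 272261/275474 + 237268/659 = 65540585031/181537366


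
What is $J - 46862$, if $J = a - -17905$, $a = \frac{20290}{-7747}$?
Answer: $- \frac{224350169}{7747} \approx -28960.0$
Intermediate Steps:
$a = - \frac{20290}{7747}$ ($a = 20290 \left(- \frac{1}{7747}\right) = - \frac{20290}{7747} \approx -2.6191$)
$J = \frac{138689745}{7747}$ ($J = - \frac{20290}{7747} - -17905 = - \frac{20290}{7747} + 17905 = \frac{138689745}{7747} \approx 17902.0$)
$J - 46862 = \frac{138689745}{7747} - 46862 = - \frac{224350169}{7747}$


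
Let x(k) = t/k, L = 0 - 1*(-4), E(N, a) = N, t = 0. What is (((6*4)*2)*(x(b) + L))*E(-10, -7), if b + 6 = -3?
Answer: -1920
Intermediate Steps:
L = 4 (L = 0 + 4 = 4)
b = -9 (b = -6 - 3 = -9)
x(k) = 0 (x(k) = 0/k = 0)
(((6*4)*2)*(x(b) + L))*E(-10, -7) = (((6*4)*2)*(0 + 4))*(-10) = ((24*2)*4)*(-10) = (48*4)*(-10) = 192*(-10) = -1920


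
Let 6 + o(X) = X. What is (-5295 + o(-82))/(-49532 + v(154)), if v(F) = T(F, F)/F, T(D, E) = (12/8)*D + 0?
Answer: 10766/99061 ≈ 0.10868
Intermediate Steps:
o(X) = -6 + X
T(D, E) = 3*D/2 (T(D, E) = (12*(1/8))*D + 0 = 3*D/2 + 0 = 3*D/2)
v(F) = 3/2 (v(F) = (3*F/2)/F = 3/2)
(-5295 + o(-82))/(-49532 + v(154)) = (-5295 + (-6 - 82))/(-49532 + 3/2) = (-5295 - 88)/(-99061/2) = -5383*(-2/99061) = 10766/99061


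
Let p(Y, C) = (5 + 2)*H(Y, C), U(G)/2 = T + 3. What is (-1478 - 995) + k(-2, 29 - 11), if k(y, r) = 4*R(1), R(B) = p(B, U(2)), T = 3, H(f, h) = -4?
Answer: -2585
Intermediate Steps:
U(G) = 12 (U(G) = 2*(3 + 3) = 2*6 = 12)
p(Y, C) = -28 (p(Y, C) = (5 + 2)*(-4) = 7*(-4) = -28)
R(B) = -28
k(y, r) = -112 (k(y, r) = 4*(-28) = -112)
(-1478 - 995) + k(-2, 29 - 11) = (-1478 - 995) - 112 = -2473 - 112 = -2585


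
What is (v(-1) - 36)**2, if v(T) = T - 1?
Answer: 1444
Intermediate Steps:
v(T) = -1 + T
(v(-1) - 36)**2 = ((-1 - 1) - 36)**2 = (-2 - 36)**2 = (-38)**2 = 1444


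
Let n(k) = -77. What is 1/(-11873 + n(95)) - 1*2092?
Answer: -24999401/11950 ≈ -2092.0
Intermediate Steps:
1/(-11873 + n(95)) - 1*2092 = 1/(-11873 - 77) - 1*2092 = 1/(-11950) - 2092 = -1/11950 - 2092 = -24999401/11950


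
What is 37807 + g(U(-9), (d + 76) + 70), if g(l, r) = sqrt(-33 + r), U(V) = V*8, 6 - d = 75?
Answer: 37807 + 2*sqrt(11) ≈ 37814.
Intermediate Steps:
d = -69 (d = 6 - 1*75 = 6 - 75 = -69)
U(V) = 8*V
37807 + g(U(-9), (d + 76) + 70) = 37807 + sqrt(-33 + ((-69 + 76) + 70)) = 37807 + sqrt(-33 + (7 + 70)) = 37807 + sqrt(-33 + 77) = 37807 + sqrt(44) = 37807 + 2*sqrt(11)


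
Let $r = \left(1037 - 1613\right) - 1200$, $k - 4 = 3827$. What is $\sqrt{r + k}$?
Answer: $\sqrt{2055} \approx 45.332$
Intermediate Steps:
$k = 3831$ ($k = 4 + 3827 = 3831$)
$r = -1776$ ($r = -576 - 1200 = -1776$)
$\sqrt{r + k} = \sqrt{-1776 + 3831} = \sqrt{2055}$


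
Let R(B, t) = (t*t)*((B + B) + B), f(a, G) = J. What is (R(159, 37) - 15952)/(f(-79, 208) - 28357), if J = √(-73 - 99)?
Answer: -18065138777/804119621 - 1274122*I*√43/804119621 ≈ -22.466 - 0.01039*I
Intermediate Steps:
J = 2*I*√43 (J = √(-172) = 2*I*√43 ≈ 13.115*I)
f(a, G) = 2*I*√43
R(B, t) = 3*B*t² (R(B, t) = t²*(2*B + B) = t²*(3*B) = 3*B*t²)
(R(159, 37) - 15952)/(f(-79, 208) - 28357) = (3*159*37² - 15952)/(2*I*√43 - 28357) = (3*159*1369 - 15952)/(-28357 + 2*I*√43) = (653013 - 15952)/(-28357 + 2*I*√43) = 637061/(-28357 + 2*I*√43)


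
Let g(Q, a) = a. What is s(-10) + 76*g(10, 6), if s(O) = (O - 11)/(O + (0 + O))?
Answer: 9141/20 ≈ 457.05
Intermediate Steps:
s(O) = (-11 + O)/(2*O) (s(O) = (-11 + O)/(O + O) = (-11 + O)/((2*O)) = (-11 + O)*(1/(2*O)) = (-11 + O)/(2*O))
s(-10) + 76*g(10, 6) = (1/2)*(-11 - 10)/(-10) + 76*6 = (1/2)*(-1/10)*(-21) + 456 = 21/20 + 456 = 9141/20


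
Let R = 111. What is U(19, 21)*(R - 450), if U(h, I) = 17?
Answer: -5763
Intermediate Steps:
U(19, 21)*(R - 450) = 17*(111 - 450) = 17*(-339) = -5763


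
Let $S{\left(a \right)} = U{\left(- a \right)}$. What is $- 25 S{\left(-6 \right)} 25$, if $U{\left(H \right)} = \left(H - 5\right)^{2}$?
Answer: $-625$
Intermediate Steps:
$U{\left(H \right)} = \left(-5 + H\right)^{2}$
$S{\left(a \right)} = \left(-5 - a\right)^{2}$
$- 25 S{\left(-6 \right)} 25 = - 25 \left(5 - 6\right)^{2} \cdot 25 = - 25 \left(-1\right)^{2} \cdot 25 = \left(-25\right) 1 \cdot 25 = \left(-25\right) 25 = -625$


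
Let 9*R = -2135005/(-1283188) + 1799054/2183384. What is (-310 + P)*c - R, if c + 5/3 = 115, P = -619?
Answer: -165927150990252277/1575951833358 ≈ -1.0529e+5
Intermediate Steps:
c = 340/3 (c = -5/3 + 115 = 340/3 ≈ 113.33)
R = 435628766317/1575951833358 (R = (-2135005/(-1283188) + 1799054/2183384)/9 = (-2135005*(-1/1283188) + 1799054*(1/2183384))/9 = (2135005/1283188 + 899527/1091692)/9 = (⅑)*(435628766317/175105759262) = 435628766317/1575951833358 ≈ 0.27642)
(-310 + P)*c - R = (-310 - 619)*(340/3) - 1*435628766317/1575951833358 = -929*340/3 - 435628766317/1575951833358 = -315860/3 - 435628766317/1575951833358 = -165927150990252277/1575951833358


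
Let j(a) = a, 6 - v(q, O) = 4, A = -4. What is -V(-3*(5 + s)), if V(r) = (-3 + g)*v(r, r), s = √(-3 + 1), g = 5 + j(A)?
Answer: 4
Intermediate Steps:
v(q, O) = 2 (v(q, O) = 6 - 1*4 = 6 - 4 = 2)
g = 1 (g = 5 - 4 = 1)
s = I*√2 (s = √(-2) = I*√2 ≈ 1.4142*I)
V(r) = -4 (V(r) = (-3 + 1)*2 = -2*2 = -4)
-V(-3*(5 + s)) = -1*(-4) = 4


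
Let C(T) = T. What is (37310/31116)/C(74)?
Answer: 18655/1151292 ≈ 0.016204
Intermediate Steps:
(37310/31116)/C(74) = (37310/31116)/74 = (37310*(1/31116))*(1/74) = (18655/15558)*(1/74) = 18655/1151292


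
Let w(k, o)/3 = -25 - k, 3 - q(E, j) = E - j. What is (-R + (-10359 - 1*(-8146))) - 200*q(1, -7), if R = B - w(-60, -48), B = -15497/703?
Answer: -763427/703 ≈ -1086.0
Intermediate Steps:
q(E, j) = 3 + j - E (q(E, j) = 3 - (E - j) = 3 + (j - E) = 3 + j - E)
w(k, o) = -75 - 3*k (w(k, o) = 3*(-25 - k) = -75 - 3*k)
B = -15497/703 (B = -15497*1/703 = -15497/703 ≈ -22.044)
R = -89312/703 (R = -15497/703 - (-75 - 3*(-60)) = -15497/703 - (-75 + 180) = -15497/703 - 1*105 = -15497/703 - 105 = -89312/703 ≈ -127.04)
(-R + (-10359 - 1*(-8146))) - 200*q(1, -7) = (-1*(-89312/703) + (-10359 - 1*(-8146))) - 200*(3 - 7 - 1*1) = (89312/703 + (-10359 + 8146)) - 200*(3 - 7 - 1) = (89312/703 - 2213) - 200*(-5) = -1466427/703 + 1000 = -763427/703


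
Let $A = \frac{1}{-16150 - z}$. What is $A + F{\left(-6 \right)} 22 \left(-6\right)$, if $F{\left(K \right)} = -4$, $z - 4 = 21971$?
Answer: $\frac{20129999}{38125} \approx 528.0$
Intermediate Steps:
$z = 21975$ ($z = 4 + 21971 = 21975$)
$A = - \frac{1}{38125}$ ($A = \frac{1}{-16150 - 21975} = \frac{1}{-38125} = - \frac{1}{38125} \approx -2.623 \cdot 10^{-5}$)
$A + F{\left(-6 \right)} 22 \left(-6\right) = - \frac{1}{38125} + \left(-4\right) 22 \left(-6\right) = - \frac{1}{38125} - -528 = - \frac{1}{38125} + 528 = \frac{20129999}{38125}$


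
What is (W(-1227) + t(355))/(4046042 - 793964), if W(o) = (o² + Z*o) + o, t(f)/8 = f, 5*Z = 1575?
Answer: 1120637/3252078 ≈ 0.34459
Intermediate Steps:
Z = 315 (Z = (⅕)*1575 = 315)
t(f) = 8*f
W(o) = o² + 316*o (W(o) = (o² + 315*o) + o = o² + 316*o)
(W(-1227) + t(355))/(4046042 - 793964) = (-1227*(316 - 1227) + 8*355)/(4046042 - 793964) = (-1227*(-911) + 2840)/3252078 = (1117797 + 2840)*(1/3252078) = 1120637*(1/3252078) = 1120637/3252078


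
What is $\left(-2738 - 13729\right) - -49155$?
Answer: $32688$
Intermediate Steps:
$\left(-2738 - 13729\right) - -49155 = -16467 + 49155 = 32688$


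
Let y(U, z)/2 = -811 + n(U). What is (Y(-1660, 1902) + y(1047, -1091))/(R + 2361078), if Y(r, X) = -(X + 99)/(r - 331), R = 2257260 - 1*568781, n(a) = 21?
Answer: -3143779/8062667987 ≈ -0.00038992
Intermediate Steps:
R = 1688479 (R = 2257260 - 568781 = 1688479)
y(U, z) = -1580 (y(U, z) = 2*(-811 + 21) = 2*(-790) = -1580)
Y(r, X) = -(99 + X)/(-331 + r)
(Y(-1660, 1902) + y(1047, -1091))/(R + 2361078) = ((-99 - 1*1902)/(-331 - 1660) - 1580)/(1688479 + 2361078) = ((-99 - 1902)/(-1991) - 1580)/4049557 = (-1/1991*(-2001) - 1580)*(1/4049557) = (2001/1991 - 1580)*(1/4049557) = -3143779/1991*1/4049557 = -3143779/8062667987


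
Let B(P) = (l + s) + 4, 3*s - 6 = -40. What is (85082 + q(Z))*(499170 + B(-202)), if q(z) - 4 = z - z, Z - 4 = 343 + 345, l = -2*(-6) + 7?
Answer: 42473371290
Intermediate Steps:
l = 19 (l = 12 + 7 = 19)
s = -34/3 (s = 2 + (⅓)*(-40) = 2 - 40/3 = -34/3 ≈ -11.333)
B(P) = 35/3 (B(P) = (19 - 34/3) + 4 = 23/3 + 4 = 35/3)
Z = 692 (Z = 4 + (343 + 345) = 4 + 688 = 692)
q(z) = 4 (q(z) = 4 + (z - z) = 4 + 0 = 4)
(85082 + q(Z))*(499170 + B(-202)) = (85082 + 4)*(499170 + 35/3) = 85086*(1497545/3) = 42473371290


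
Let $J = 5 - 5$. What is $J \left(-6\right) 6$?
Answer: $0$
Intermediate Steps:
$J = 0$
$J \left(-6\right) 6 = 0 \left(-6\right) 6 = 0 \cdot 6 = 0$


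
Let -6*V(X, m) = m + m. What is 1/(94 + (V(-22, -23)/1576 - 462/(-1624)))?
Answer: 137112/12928201 ≈ 0.010606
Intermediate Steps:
V(X, m) = -m/3 (V(X, m) = -(m + m)/6 = -m/3)
1/(94 + (V(-22, -23)/1576 - 462/(-1624))) = 1/(94 + (-1/3*(-23)/1576 - 462/(-1624))) = 1/(94 + ((23/3)*(1/1576) - 462*(-1/1624))) = 1/(94 + (23/4728 + 33/116)) = 1/(94 + 39673/137112) = 1/(12928201/137112) = 137112/12928201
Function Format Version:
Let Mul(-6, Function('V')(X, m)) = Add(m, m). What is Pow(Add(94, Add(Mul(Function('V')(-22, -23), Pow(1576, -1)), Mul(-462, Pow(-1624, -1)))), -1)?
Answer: Rational(137112, 12928201) ≈ 0.010606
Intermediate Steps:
Function('V')(X, m) = Mul(Rational(-1, 3), m) (Function('V')(X, m) = Mul(Rational(-1, 6), Add(m, m)) = Mul(Rational(-1, 6), Mul(2, m)) = Mul(Rational(-1, 3), m))
Pow(Add(94, Add(Mul(Function('V')(-22, -23), Pow(1576, -1)), Mul(-462, Pow(-1624, -1)))), -1) = Pow(Add(94, Add(Mul(Mul(Rational(-1, 3), -23), Pow(1576, -1)), Mul(-462, Pow(-1624, -1)))), -1) = Pow(Add(94, Add(Mul(Rational(23, 3), Rational(1, 1576)), Mul(-462, Rational(-1, 1624)))), -1) = Pow(Add(94, Add(Rational(23, 4728), Rational(33, 116))), -1) = Pow(Add(94, Rational(39673, 137112)), -1) = Pow(Rational(12928201, 137112), -1) = Rational(137112, 12928201)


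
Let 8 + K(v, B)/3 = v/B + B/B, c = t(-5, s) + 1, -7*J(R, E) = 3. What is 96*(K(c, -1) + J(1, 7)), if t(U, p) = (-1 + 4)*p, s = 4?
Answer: -40608/7 ≈ -5801.1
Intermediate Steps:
J(R, E) = -3/7 (J(R, E) = -1/7*3 = -3/7)
t(U, p) = 3*p
c = 13 (c = 3*4 + 1 = 12 + 1 = 13)
K(v, B) = -21 + 3*v/B (K(v, B) = -24 + 3*(v/B + B/B) = -24 + 3*(v/B + 1) = -24 + 3*(1 + v/B) = -24 + (3 + 3*v/B) = -21 + 3*v/B)
96*(K(c, -1) + J(1, 7)) = 96*((-21 + 3*13/(-1)) - 3/7) = 96*((-21 + 3*13*(-1)) - 3/7) = 96*((-21 - 39) - 3/7) = 96*(-60 - 3/7) = 96*(-423/7) = -40608/7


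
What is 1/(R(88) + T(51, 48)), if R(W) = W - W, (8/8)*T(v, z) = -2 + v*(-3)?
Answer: -1/155 ≈ -0.0064516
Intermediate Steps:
T(v, z) = -2 - 3*v (T(v, z) = -2 + v*(-3) = -2 - 3*v)
R(W) = 0
1/(R(88) + T(51, 48)) = 1/(0 + (-2 - 3*51)) = 1/(0 + (-2 - 153)) = 1/(0 - 155) = 1/(-155) = -1/155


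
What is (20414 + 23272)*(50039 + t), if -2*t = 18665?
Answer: 1778304159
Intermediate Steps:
t = -18665/2 (t = -1/2*18665 = -18665/2 ≈ -9332.5)
(20414 + 23272)*(50039 + t) = (20414 + 23272)*(50039 - 18665/2) = 43686*(81413/2) = 1778304159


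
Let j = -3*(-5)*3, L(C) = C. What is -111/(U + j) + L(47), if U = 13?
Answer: 2615/58 ≈ 45.086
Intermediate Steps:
j = 45 (j = 15*3 = 45)
-111/(U + j) + L(47) = -111/(13 + 45) + 47 = -111/58 + 47 = 2615/58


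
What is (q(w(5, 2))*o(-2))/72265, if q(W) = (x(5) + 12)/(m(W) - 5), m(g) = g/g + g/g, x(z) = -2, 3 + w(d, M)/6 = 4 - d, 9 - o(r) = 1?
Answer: -16/43359 ≈ -0.00036901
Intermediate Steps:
o(r) = 8 (o(r) = 9 - 1*1 = 9 - 1 = 8)
w(d, M) = 6 - 6*d (w(d, M) = -18 + 6*(4 - d) = -18 + (24 - 6*d) = 6 - 6*d)
m(g) = 2 (m(g) = 1 + 1 = 2)
q(W) = -10/3 (q(W) = (-2 + 12)/(2 - 5) = 10/(-3) = 10*(-1/3) = -10/3)
(q(w(5, 2))*o(-2))/72265 = -10/3*8/72265 = -80/3*1/72265 = -16/43359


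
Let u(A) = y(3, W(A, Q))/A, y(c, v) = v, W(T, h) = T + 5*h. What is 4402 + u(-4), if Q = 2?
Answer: 8801/2 ≈ 4400.5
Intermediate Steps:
u(A) = (10 + A)/A (u(A) = (A + 5*2)/A = (A + 10)/A = (10 + A)/A)
4402 + u(-4) = 4402 + (10 - 4)/(-4) = 4402 - ¼*6 = 4402 - 3/2 = 8801/2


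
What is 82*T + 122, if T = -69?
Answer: -5536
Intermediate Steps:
82*T + 122 = 82*(-69) + 122 = -5658 + 122 = -5536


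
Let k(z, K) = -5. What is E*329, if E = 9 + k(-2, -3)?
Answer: 1316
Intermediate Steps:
E = 4 (E = 9 - 5 = 4)
E*329 = 4*329 = 1316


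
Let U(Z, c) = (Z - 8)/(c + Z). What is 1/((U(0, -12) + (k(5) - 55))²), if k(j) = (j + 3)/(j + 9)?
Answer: 441/1274641 ≈ 0.00034598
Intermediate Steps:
U(Z, c) = (-8 + Z)/(Z + c)
k(j) = (3 + j)/(9 + j)
1/((U(0, -12) + (k(5) - 55))²) = 1/(((-8 + 0)/(0 - 12) + ((3 + 5)/(9 + 5) - 55))²) = 1/((-8/(-12) + (8/14 - 55))²) = 1/((-1/12*(-8) + ((1/14)*8 - 55))²) = 1/((⅔ + (4/7 - 55))²) = 1/((⅔ - 381/7)²) = 1/((-1129/21)²) = 1/(1274641/441) = 441/1274641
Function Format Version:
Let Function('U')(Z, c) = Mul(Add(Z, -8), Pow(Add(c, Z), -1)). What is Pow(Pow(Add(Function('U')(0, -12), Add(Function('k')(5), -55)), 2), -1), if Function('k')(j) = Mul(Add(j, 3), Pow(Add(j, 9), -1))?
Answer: Rational(441, 1274641) ≈ 0.00034598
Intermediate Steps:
Function('U')(Z, c) = Mul(Pow(Add(Z, c), -1), Add(-8, Z)) (Function('U')(Z, c) = Mul(Add(-8, Z), Pow(Add(Z, c), -1)) = Mul(Pow(Add(Z, c), -1), Add(-8, Z)))
Function('k')(j) = Mul(Pow(Add(9, j), -1), Add(3, j)) (Function('k')(j) = Mul(Add(3, j), Pow(Add(9, j), -1)) = Mul(Pow(Add(9, j), -1), Add(3, j)))
Pow(Pow(Add(Function('U')(0, -12), Add(Function('k')(5), -55)), 2), -1) = Pow(Pow(Add(Mul(Pow(Add(0, -12), -1), Add(-8, 0)), Add(Mul(Pow(Add(9, 5), -1), Add(3, 5)), -55)), 2), -1) = Pow(Pow(Add(Mul(Pow(-12, -1), -8), Add(Mul(Pow(14, -1), 8), -55)), 2), -1) = Pow(Pow(Add(Mul(Rational(-1, 12), -8), Add(Mul(Rational(1, 14), 8), -55)), 2), -1) = Pow(Pow(Add(Rational(2, 3), Add(Rational(4, 7), -55)), 2), -1) = Pow(Pow(Add(Rational(2, 3), Rational(-381, 7)), 2), -1) = Pow(Pow(Rational(-1129, 21), 2), -1) = Pow(Rational(1274641, 441), -1) = Rational(441, 1274641)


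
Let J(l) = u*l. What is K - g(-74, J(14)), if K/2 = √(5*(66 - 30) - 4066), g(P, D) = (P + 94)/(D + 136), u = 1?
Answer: -2/15 + 2*I*√3886 ≈ -0.13333 + 124.68*I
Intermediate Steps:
J(l) = l (J(l) = 1*l = l)
g(P, D) = (94 + P)/(136 + D)
K = 2*I*√3886 (K = 2*√(5*(66 - 30) - 4066) = 2*√(5*36 - 4066) = 2*√(180 - 4066) = 2*√(-3886) = 2*(I*√3886) = 2*I*√3886 ≈ 124.68*I)
K - g(-74, J(14)) = 2*I*√3886 - (94 - 74)/(136 + 14) = 2*I*√3886 - 20/150 = 2*I*√3886 - 1*2/15 = 2*I*√3886 - 2/15 = -2/15 + 2*I*√3886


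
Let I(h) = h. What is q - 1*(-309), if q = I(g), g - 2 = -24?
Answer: 287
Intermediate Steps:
g = -22 (g = 2 - 24 = -22)
q = -22
q - 1*(-309) = -22 - 1*(-309) = -22 + 309 = 287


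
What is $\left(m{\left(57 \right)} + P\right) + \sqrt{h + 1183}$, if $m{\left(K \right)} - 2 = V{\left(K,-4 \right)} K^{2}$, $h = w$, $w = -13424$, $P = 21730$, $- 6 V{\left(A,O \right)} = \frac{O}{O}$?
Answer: $\frac{42381}{2} + i \sqrt{12241} \approx 21191.0 + 110.64 i$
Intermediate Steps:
$V{\left(A,O \right)} = - \frac{1}{6}$ ($V{\left(A,O \right)} = - \frac{O \frac{1}{O}}{6} = \left(- \frac{1}{6}\right) 1 = - \frac{1}{6}$)
$h = -13424$
$m{\left(K \right)} = 2 - \frac{K^{2}}{6}$
$\left(m{\left(57 \right)} + P\right) + \sqrt{h + 1183} = \left(\left(2 - \frac{57^{2}}{6}\right) + 21730\right) + \sqrt{-13424 + 1183} = \left(\left(2 - \frac{1083}{2}\right) + 21730\right) + \sqrt{-12241} = \left(\left(2 - \frac{1083}{2}\right) + 21730\right) + i \sqrt{12241} = \left(- \frac{1079}{2} + 21730\right) + i \sqrt{12241} = \frac{42381}{2} + i \sqrt{12241}$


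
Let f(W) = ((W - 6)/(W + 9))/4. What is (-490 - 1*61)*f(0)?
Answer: 551/6 ≈ 91.833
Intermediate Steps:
f(W) = (-6 + W)/(4*(9 + W)) (f(W) = ((-6 + W)/(9 + W))*(1/4) = (-6 + W)/(4*(9 + W)))
(-490 - 1*61)*f(0) = (-490 - 1*61)*((-6 + 0)/(4*(9 + 0))) = (-490 - 61)*((1/4)*(-6)/9) = -551*(-6)/(4*9) = -551*(-1/6) = 551/6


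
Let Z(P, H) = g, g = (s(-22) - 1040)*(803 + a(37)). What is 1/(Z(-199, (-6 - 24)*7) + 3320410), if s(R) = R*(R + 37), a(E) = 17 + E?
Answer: 1/2146320 ≈ 4.6591e-7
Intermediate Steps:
s(R) = R*(37 + R)
g = -1174090 (g = (-22*(37 - 22) - 1040)*(803 + (17 + 37)) = (-22*15 - 1040)*(803 + 54) = (-330 - 1040)*857 = -1370*857 = -1174090)
Z(P, H) = -1174090
1/(Z(-199, (-6 - 24)*7) + 3320410) = 1/(-1174090 + 3320410) = 1/2146320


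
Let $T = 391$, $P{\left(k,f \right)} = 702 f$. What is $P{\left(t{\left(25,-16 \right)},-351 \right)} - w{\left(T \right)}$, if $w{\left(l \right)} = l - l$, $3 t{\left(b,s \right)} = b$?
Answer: $-246402$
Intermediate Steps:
$t{\left(b,s \right)} = \frac{b}{3}$
$w{\left(l \right)} = 0$
$P{\left(t{\left(25,-16 \right)},-351 \right)} - w{\left(T \right)} = 702 \left(-351\right) - 0 = -246402 + 0 = -246402$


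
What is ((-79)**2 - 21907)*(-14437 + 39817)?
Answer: -397603080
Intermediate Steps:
((-79)**2 - 21907)*(-14437 + 39817) = (6241 - 21907)*25380 = -15666*25380 = -397603080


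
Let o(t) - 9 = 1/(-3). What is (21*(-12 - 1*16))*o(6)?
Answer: -5096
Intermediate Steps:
o(t) = 26/3 (o(t) = 9 + 1/(-3) = 9 - ⅓ = 26/3)
(21*(-12 - 1*16))*o(6) = (21*(-12 - 1*16))*(26/3) = (21*(-12 - 16))*(26/3) = (21*(-28))*(26/3) = -588*26/3 = -5096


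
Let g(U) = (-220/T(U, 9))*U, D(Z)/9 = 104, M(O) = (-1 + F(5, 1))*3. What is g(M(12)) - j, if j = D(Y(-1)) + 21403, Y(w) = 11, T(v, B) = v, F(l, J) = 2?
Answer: -22559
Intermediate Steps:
M(O) = 3 (M(O) = (-1 + 2)*3 = 1*3 = 3)
D(Z) = 936 (D(Z) = 9*104 = 936)
g(U) = -220 (g(U) = (-220/U)*U = -220)
j = 22339 (j = 936 + 21403 = 22339)
g(M(12)) - j = -220 - 1*22339 = -220 - 22339 = -22559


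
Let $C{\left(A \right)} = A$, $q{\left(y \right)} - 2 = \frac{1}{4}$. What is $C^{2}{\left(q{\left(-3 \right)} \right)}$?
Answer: $\frac{81}{16} \approx 5.0625$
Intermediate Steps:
$q{\left(y \right)} = \frac{9}{4}$ ($q{\left(y \right)} = 2 + \frac{1}{4} = \frac{9}{4}$)
$C^{2}{\left(q{\left(-3 \right)} \right)} = \left(\frac{9}{4}\right)^{2} = \frac{81}{16}$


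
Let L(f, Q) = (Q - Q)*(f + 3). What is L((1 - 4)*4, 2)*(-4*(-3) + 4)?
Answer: 0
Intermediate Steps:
L(f, Q) = 0 (L(f, Q) = 0*(3 + f) = 0)
L((1 - 4)*4, 2)*(-4*(-3) + 4) = 0*(-4*(-3) + 4) = 0*(12 + 4) = 0*16 = 0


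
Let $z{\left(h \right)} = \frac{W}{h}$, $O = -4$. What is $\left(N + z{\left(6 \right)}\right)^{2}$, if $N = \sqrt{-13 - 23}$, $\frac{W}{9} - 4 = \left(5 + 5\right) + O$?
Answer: $189 + 180 i \approx 189.0 + 180.0 i$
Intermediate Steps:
$W = 90$ ($W = 36 + 9 \left(\left(5 + 5\right) - 4\right) = 36 + 9 \left(10 - 4\right) = 36 + 9 \cdot 6 = 36 + 54 = 90$)
$z{\left(h \right)} = \frac{90}{h}$
$N = 6 i$ ($N = \sqrt{-36} = 6 i \approx 6.0 i$)
$\left(N + z{\left(6 \right)}\right)^{2} = \left(6 i + \frac{90}{6}\right)^{2} = \left(6 i + 90 \cdot \frac{1}{6}\right)^{2} = \left(6 i + 15\right)^{2} = \left(15 + 6 i\right)^{2}$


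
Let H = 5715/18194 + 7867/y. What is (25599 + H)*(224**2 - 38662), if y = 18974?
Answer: 25438335087201882/86303239 ≈ 2.9476e+8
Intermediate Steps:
H = 62892152/86303239 (H = 5715/18194 + 7867/18974 = 62892152/86303239 ≈ 0.72873)
(25599 + H)*(224**2 - 38662) = (25599 + 62892152/86303239)*(224**2 - 38662) = 2209339507313*(50176 - 38662)/86303239 = (2209339507313/86303239)*11514 = 25438335087201882/86303239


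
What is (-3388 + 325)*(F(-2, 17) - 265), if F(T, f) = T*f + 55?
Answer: 747372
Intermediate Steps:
F(T, f) = 55 + T*f
(-3388 + 325)*(F(-2, 17) - 265) = (-3388 + 325)*((55 - 2*17) - 265) = -3063*((55 - 34) - 265) = -3063*(21 - 265) = -3063*(-244) = 747372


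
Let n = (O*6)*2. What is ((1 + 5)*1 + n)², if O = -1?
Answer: 36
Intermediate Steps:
n = -12 (n = -1*6*2 = -6*2 = -12)
((1 + 5)*1 + n)² = ((1 + 5)*1 - 12)² = (6*1 - 12)² = (6 - 12)² = (-6)² = 36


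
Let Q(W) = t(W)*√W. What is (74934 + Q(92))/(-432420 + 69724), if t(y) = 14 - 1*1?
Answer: -37467/181348 - 13*√23/181348 ≈ -0.20695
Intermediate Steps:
t(y) = 13 (t(y) = 14 - 1 = 13)
Q(W) = 13*√W
(74934 + Q(92))/(-432420 + 69724) = (74934 + 13*√92)/(-432420 + 69724) = (74934 + 13*(2*√23))/(-362696) = (74934 + 26*√23)*(-1/362696) = -37467/181348 - 13*√23/181348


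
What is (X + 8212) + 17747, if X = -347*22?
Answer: 18325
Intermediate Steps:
X = -7634
(X + 8212) + 17747 = (-7634 + 8212) + 17747 = 578 + 17747 = 18325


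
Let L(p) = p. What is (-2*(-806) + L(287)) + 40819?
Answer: 42718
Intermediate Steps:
(-2*(-806) + L(287)) + 40819 = (-2*(-806) + 287) + 40819 = (1612 + 287) + 40819 = 1899 + 40819 = 42718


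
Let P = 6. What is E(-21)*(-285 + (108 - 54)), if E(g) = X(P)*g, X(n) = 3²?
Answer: 43659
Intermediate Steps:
X(n) = 9
E(g) = 9*g
E(-21)*(-285 + (108 - 54)) = (9*(-21))*(-285 + (108 - 54)) = -189*(-285 + 54) = -189*(-231) = 43659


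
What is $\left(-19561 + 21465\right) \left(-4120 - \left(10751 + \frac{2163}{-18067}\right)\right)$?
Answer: $- \frac{73078836768}{2581} \approx -2.8314 \cdot 10^{7}$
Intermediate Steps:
$\left(-19561 + 21465\right) \left(-4120 - \left(10751 + \frac{2163}{-18067}\right)\right) = 1904 \left(-4120 - \frac{27748022}{2581}\right) = 1904 \left(- \frac{38381742}{2581}\right) = - \frac{73078836768}{2581}$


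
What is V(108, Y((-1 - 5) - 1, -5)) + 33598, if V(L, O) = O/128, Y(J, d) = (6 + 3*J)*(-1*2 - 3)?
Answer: 4300619/128 ≈ 33599.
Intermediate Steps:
Y(J, d) = -30 - 15*J (Y(J, d) = (6 + 3*J)*(-2 - 3) = (6 + 3*J)*(-5) = -30 - 15*J)
V(L, O) = O/128 (V(L, O) = O*(1/128) = O/128)
V(108, Y((-1 - 5) - 1, -5)) + 33598 = (-30 - 15*((-1 - 5) - 1))/128 + 33598 = (-30 - 15*(-6 - 1))/128 + 33598 = (-30 - 15*(-7))/128 + 33598 = (-30 + 105)/128 + 33598 = (1/128)*75 + 33598 = 75/128 + 33598 = 4300619/128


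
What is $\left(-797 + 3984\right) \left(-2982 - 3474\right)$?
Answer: $-20575272$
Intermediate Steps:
$\left(-797 + 3984\right) \left(-2982 - 3474\right) = 3187 \left(-6456\right) = -20575272$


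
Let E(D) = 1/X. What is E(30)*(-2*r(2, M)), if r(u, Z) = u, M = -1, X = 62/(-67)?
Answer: 134/31 ≈ 4.3226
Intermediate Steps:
X = -62/67 (X = 62*(-1/67) = -62/67 ≈ -0.92537)
E(D) = -67/62 (E(D) = 1/(-62/67) = -67/62)
E(30)*(-2*r(2, M)) = -(-67)*2/31 = -67/62*(-4) = 134/31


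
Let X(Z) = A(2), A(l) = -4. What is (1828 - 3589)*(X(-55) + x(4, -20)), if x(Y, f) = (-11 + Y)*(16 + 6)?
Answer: 278238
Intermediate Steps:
x(Y, f) = -242 + 22*Y (x(Y, f) = (-11 + Y)*22 = -242 + 22*Y)
X(Z) = -4
(1828 - 3589)*(X(-55) + x(4, -20)) = (1828 - 3589)*(-4 + (-242 + 22*4)) = -1761*(-4 + (-242 + 88)) = -1761*(-4 - 154) = -1761*(-158) = 278238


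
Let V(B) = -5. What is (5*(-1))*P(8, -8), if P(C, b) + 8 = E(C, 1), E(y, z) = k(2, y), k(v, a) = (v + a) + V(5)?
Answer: 15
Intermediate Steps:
k(v, a) = -5 + a + v (k(v, a) = (v + a) - 5 = (a + v) - 5 = -5 + a + v)
E(y, z) = -3 + y (E(y, z) = -5 + y + 2 = -3 + y)
P(C, b) = -11 + C (P(C, b) = -8 + (-3 + C) = -11 + C)
(5*(-1))*P(8, -8) = (5*(-1))*(-11 + 8) = -5*(-3) = 15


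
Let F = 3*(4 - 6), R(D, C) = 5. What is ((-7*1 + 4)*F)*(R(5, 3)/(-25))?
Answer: -18/5 ≈ -3.6000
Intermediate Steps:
F = -6 (F = 3*(-2) = -6)
((-7*1 + 4)*F)*(R(5, 3)/(-25)) = ((-7*1 + 4)*(-6))*(5/(-25)) = ((-7 + 4)*(-6))*(5*(-1/25)) = -3*(-6)*(-1/5) = 18*(-1/5) = -18/5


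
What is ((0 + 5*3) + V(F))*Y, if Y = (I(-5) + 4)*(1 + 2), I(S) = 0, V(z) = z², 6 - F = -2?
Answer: 948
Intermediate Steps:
F = 8 (F = 6 - 1*(-2) = 6 + 2 = 8)
Y = 12 (Y = (0 + 4)*(1 + 2) = 4*3 = 12)
((0 + 5*3) + V(F))*Y = ((0 + 5*3) + 8²)*12 = ((0 + 15) + 64)*12 = (15 + 64)*12 = 79*12 = 948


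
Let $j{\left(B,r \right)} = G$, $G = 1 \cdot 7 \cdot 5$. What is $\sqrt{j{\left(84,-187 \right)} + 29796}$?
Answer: $\sqrt{29831} \approx 172.72$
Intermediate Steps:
$G = 35$ ($G = 7 \cdot 5 = 35$)
$j{\left(B,r \right)} = 35$
$\sqrt{j{\left(84,-187 \right)} + 29796} = \sqrt{35 + 29796} = \sqrt{29831}$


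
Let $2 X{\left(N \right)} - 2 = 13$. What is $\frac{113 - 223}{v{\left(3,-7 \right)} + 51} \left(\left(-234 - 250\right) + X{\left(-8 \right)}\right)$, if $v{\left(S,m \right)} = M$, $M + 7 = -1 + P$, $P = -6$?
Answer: $\frac{52415}{37} \approx 1416.6$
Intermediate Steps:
$X{\left(N \right)} = \frac{15}{2}$ ($X{\left(N \right)} = 1 + \frac{1}{2} \cdot 13 = 1 + \frac{13}{2} = \frac{15}{2}$)
$M = -14$ ($M = -7 - 7 = -14$)
$v{\left(S,m \right)} = -14$
$\frac{113 - 223}{v{\left(3,-7 \right)} + 51} \left(\left(-234 - 250\right) + X{\left(-8 \right)}\right) = \frac{113 - 223}{-14 + 51} \left(\left(-234 - 250\right) + \frac{15}{2}\right) = - \frac{110}{37} \left(-484 + \frac{15}{2}\right) = \left(-110\right) \frac{1}{37} \left(- \frac{953}{2}\right) = \left(- \frac{110}{37}\right) \left(- \frac{953}{2}\right) = \frac{52415}{37}$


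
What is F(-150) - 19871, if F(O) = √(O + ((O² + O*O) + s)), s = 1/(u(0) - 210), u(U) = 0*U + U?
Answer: -19871 + √1977884790/210 ≈ -19659.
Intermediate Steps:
u(U) = U (u(U) = 0 + U = U)
s = -1/210 (s = 1/(0 - 210) = 1/(-210) = -1/210 ≈ -0.0047619)
F(O) = √(-1/210 + O + 2*O²) (F(O) = √(O + ((O² + O*O) - 1/210)) = √(O + ((O² + O²) - 1/210)) = √(O + (2*O² - 1/210)) = √(O + (-1/210 + 2*O²)) = √(-1/210 + O + 2*O²))
F(-150) - 19871 = √(-210 + 44100*(-150) + 88200*(-150)²)/210 - 19871 = √(-210 - 6615000 + 88200*22500)/210 - 19871 = √(-210 - 6615000 + 1984500000)/210 - 19871 = √1977884790/210 - 19871 = -19871 + √1977884790/210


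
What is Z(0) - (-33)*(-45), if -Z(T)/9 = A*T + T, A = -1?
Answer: -1485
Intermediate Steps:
Z(T) = 0 (Z(T) = -9*(-T + T) = -9*0 = 0)
Z(0) - (-33)*(-45) = 0 - (-33)*(-45) = 0 - 1*1485 = 0 - 1485 = -1485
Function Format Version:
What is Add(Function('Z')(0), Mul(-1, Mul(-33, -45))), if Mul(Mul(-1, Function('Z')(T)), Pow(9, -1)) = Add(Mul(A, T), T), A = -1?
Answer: -1485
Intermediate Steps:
Function('Z')(T) = 0 (Function('Z')(T) = Mul(-9, Add(Mul(-1, T), T)) = Mul(-9, 0) = 0)
Add(Function('Z')(0), Mul(-1, Mul(-33, -45))) = Add(0, Mul(-1, Mul(-33, -45))) = Add(0, Mul(-1, 1485)) = Add(0, -1485) = -1485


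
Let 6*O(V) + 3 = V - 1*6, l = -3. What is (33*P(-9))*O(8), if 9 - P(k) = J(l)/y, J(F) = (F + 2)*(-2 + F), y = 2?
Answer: -143/4 ≈ -35.750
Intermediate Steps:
J(F) = (-2 + F)*(2 + F) (J(F) = (2 + F)*(-2 + F) = (-2 + F)*(2 + F))
O(V) = -3/2 + V/6 (O(V) = -1/2 + (V - 1*6)/6 = -1/2 + (V - 6)/6 = -1/2 + (-6 + V)/6 = -1/2 + (-1 + V/6) = -3/2 + V/6)
P(k) = 13/2 (P(k) = 9 - (-4 + (-3)**2)/2 = 9 - (-4 + 9)/2 = 9 - 5/2 = 13/2)
(33*P(-9))*O(8) = (33*(13/2))*(-3/2 + (1/6)*8) = 429*(-3/2 + 4/3)/2 = (429/2)*(-1/6) = -143/4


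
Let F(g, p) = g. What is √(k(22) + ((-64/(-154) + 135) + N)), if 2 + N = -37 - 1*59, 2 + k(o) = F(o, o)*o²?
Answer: √63341971/77 ≈ 103.36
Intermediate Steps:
k(o) = -2 + o³ (k(o) = -2 + o*o² = -2 + o³)
N = -98 (N = -2 + (-37 - 1*59) = -2 + (-37 - 59) = -2 - 96 = -98)
√(k(22) + ((-64/(-154) + 135) + N)) = √((-2 + 22³) + ((-64/(-154) + 135) - 98)) = √((-2 + 10648) + ((-64*(-1/154) + 135) - 98)) = √(10646 + ((32/77 + 135) - 98)) = √(10646 + (10427/77 - 98)) = √(10646 + 2881/77) = √(822623/77) = √63341971/77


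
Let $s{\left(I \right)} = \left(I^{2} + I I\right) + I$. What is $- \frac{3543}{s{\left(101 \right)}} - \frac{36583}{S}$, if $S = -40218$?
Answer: $\frac{607568875}{824589654} \approx 0.73681$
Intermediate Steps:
$s{\left(I \right)} = I + 2 I^{2}$ ($s{\left(I \right)} = \left(I^{2} + I^{2}\right) + I = 2 I^{2} + I = I + 2 I^{2}$)
$- \frac{3543}{s{\left(101 \right)}} - \frac{36583}{S} = - \frac{3543}{101 \left(1 + 2 \cdot 101\right)} - \frac{36583}{-40218} = - \frac{3543}{101 \left(1 + 202\right)} - - \frac{36583}{40218} = - \frac{3543}{101 \cdot 203} + \frac{36583}{40218} = - \frac{3543}{20503} + \frac{36583}{40218} = \frac{607568875}{824589654}$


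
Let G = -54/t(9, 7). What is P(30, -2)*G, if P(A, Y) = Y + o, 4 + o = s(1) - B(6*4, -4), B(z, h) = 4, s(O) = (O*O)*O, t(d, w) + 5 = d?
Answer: 243/2 ≈ 121.50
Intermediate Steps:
t(d, w) = -5 + d
s(O) = O**3 (s(O) = O**2*O = O**3)
o = -7 (o = -4 + (1**3 - 1*4) = -4 + (1 - 4) = -4 - 3 = -7)
P(A, Y) = -7 + Y (P(A, Y) = Y - 7 = -7 + Y)
G = -27/2 (G = -54/(-5 + 9) = -54/4 = -54*1/4 = -27/2 ≈ -13.500)
P(30, -2)*G = (-7 - 2)*(-27/2) = -9*(-27/2) = 243/2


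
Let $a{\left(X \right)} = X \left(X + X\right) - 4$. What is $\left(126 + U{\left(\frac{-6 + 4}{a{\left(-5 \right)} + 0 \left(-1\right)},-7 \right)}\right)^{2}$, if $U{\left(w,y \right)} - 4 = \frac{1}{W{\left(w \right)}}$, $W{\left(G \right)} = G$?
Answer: $11449$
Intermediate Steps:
$a{\left(X \right)} = -4 + 2 X^{2}$ ($a{\left(X \right)} = X 2 X - 4 = 2 X^{2} - 4 = -4 + 2 X^{2}$)
$U{\left(w,y \right)} = 4 + \frac{1}{w}$
$\left(126 + U{\left(\frac{-6 + 4}{a{\left(-5 \right)} + 0 \left(-1\right)},-7 \right)}\right)^{2} = \left(126 + \left(4 + \frac{1}{\left(-6 + 4\right) \frac{1}{\left(-4 + 2 \left(-5\right)^{2}\right) + 0 \left(-1\right)}}\right)\right)^{2} = \left(126 + \left(4 + \frac{1}{\left(-2\right) \frac{1}{\left(-4 + 2 \cdot 25\right) + 0}}\right)\right)^{2} = \left(126 + \left(4 + \frac{1}{\left(-2\right) \frac{1}{\left(-4 + 50\right) + 0}}\right)\right)^{2} = \left(126 + \left(4 + \frac{1}{\left(-2\right) \frac{1}{46 + 0}}\right)\right)^{2} = \left(126 + \left(4 + \frac{1}{\left(-2\right) \frac{1}{46}}\right)\right)^{2} = \left(126 + \left(4 + \frac{1}{- \frac{1}{23}}\right)\right)^{2} = \left(126 + \left(4 - 23\right)\right)^{2} = \left(126 - 19\right)^{2} = 107^{2} = 11449$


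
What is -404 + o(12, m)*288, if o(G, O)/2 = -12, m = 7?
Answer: -7316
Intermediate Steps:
o(G, O) = -24 (o(G, O) = 2*(-12) = -24)
-404 + o(12, m)*288 = -404 - 24*288 = -404 - 6912 = -7316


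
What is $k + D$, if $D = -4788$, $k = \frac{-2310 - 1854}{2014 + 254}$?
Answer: $- \frac{905279}{189} \approx -4789.8$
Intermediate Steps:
$k = - \frac{347}{189}$ ($k = - \frac{4164}{2268} = \left(-4164\right) \frac{1}{2268} = - \frac{347}{189} \approx -1.836$)
$k + D = - \frac{347}{189} - 4788 = - \frac{905279}{189}$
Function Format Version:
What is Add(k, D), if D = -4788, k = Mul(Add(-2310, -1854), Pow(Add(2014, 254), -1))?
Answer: Rational(-905279, 189) ≈ -4789.8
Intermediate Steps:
k = Rational(-347, 189) (k = Mul(-4164, Pow(2268, -1)) = Mul(-4164, Rational(1, 2268)) = Rational(-347, 189) ≈ -1.8360)
Add(k, D) = Add(Rational(-347, 189), -4788) = Rational(-905279, 189)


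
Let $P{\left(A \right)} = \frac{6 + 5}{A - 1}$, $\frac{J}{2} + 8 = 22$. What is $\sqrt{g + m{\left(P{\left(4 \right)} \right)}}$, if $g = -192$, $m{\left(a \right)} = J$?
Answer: $2 i \sqrt{41} \approx 12.806 i$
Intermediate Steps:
$J = 28$ ($J = -16 + 2 \cdot 22 = -16 + 44 = 28$)
$P{\left(A \right)} = \frac{11}{-1 + A}$
$m{\left(a \right)} = 28$
$\sqrt{g + m{\left(P{\left(4 \right)} \right)}} = \sqrt{-192 + 28} = \sqrt{-164} = 2 i \sqrt{41}$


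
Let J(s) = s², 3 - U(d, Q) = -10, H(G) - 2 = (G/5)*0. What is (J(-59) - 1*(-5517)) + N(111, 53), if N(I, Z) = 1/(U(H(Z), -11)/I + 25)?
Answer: 25086535/2788 ≈ 8998.0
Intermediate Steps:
H(G) = 2 (H(G) = 2 + (G/5)*0 = 2 + 0 = 2)
U(d, Q) = 13 (U(d, Q) = 3 - 1*(-10) = 3 + 10 = 13)
N(I, Z) = 1/(25 + 13/I) (N(I, Z) = 1/(13/I + 25) = 1/(25 + 13/I))
(J(-59) - 1*(-5517)) + N(111, 53) = ((-59)² - 1*(-5517)) + 111/(13 + 25*111) = (3481 + 5517) + 111/(13 + 2775) = 8998 + 111/2788 = 25086535/2788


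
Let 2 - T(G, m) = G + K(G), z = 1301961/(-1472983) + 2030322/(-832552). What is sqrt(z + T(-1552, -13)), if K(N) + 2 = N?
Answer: sqrt(5955505475588993012743095)/43797676522 ≈ 55.720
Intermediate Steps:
z = -291041430357/87595353044 (z = 1301961*(-1/1472983) + 2030322*(-1/832552) = -1301961/1472983 - 145023/59468 = -291041430357/87595353044 ≈ -3.3226)
K(N) = -2 + N
T(G, m) = 4 - 2*G (T(G, m) = 2 - (G + (-2 + G)) = 2 - (-2 + 2*G) = 2 + (2 - 2*G) = 4 - 2*G)
sqrt(z + T(-1552, -13)) = sqrt(-291041430357/87595353044 + (4 - 2*(-1552))) = sqrt(-291041430357/87595353044 + (4 + 3104)) = sqrt(-291041430357/87595353044 + 3108) = sqrt(271955315830395/87595353044) = sqrt(5955505475588993012743095)/43797676522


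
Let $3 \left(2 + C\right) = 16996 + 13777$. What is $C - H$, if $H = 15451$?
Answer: $- \frac{15586}{3} \approx -5195.3$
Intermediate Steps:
$C = \frac{30767}{3}$ ($C = -2 + \frac{16996 + 13777}{3} = -2 + \frac{1}{3} \cdot 30773 = -2 + \frac{30773}{3} = \frac{30767}{3} \approx 10256.0$)
$C - H = \frac{30767}{3} - 15451 = - \frac{15586}{3}$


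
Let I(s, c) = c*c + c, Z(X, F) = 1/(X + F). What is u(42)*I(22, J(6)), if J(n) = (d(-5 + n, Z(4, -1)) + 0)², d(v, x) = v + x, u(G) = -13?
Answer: -5200/81 ≈ -64.198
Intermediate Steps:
Z(X, F) = 1/(F + X)
J(n) = (-14/3 + n)² (J(n) = (((-5 + n) + 1/(-1 + 4)) + 0)² = (((-5 + n) + 1/3) + 0)² = (((-5 + n) + ⅓) + 0)² = ((-14/3 + n) + 0)² = (-14/3 + n)²)
I(s, c) = c + c² (I(s, c) = c² + c = c + c²)
u(42)*I(22, J(6)) = -13*(-14 + 3*6)²/9*(1 + (-14 + 3*6)²/9) = -13*(-14 + 18)²/9*(1 + (-14 + 18)²/9) = -13*(⅑)*4²*(1 + (⅑)*4²) = -13*(⅑)*16*(1 + (⅑)*16) = -208*(1 + 16/9)/9 = -208*25/(9*9) = -13*400/81 = -5200/81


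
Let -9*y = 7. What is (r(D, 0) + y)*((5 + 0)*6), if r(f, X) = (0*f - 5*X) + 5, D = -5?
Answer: 380/3 ≈ 126.67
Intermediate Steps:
y = -7/9 (y = -⅑*7 = -7/9 ≈ -0.77778)
r(f, X) = 5 - 5*X (r(f, X) = (0 - 5*X) + 5 = -5*X + 5 = 5 - 5*X)
(r(D, 0) + y)*((5 + 0)*6) = ((5 - 5*0) - 7/9)*((5 + 0)*6) = ((5 + 0) - 7/9)*(5*6) = (5 - 7/9)*30 = (38/9)*30 = 380/3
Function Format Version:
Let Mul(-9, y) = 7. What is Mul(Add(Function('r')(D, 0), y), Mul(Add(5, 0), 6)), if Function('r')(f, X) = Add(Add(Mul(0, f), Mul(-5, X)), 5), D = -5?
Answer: Rational(380, 3) ≈ 126.67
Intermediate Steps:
y = Rational(-7, 9) (y = Mul(Rational(-1, 9), 7) = Rational(-7, 9) ≈ -0.77778)
Function('r')(f, X) = Add(5, Mul(-5, X)) (Function('r')(f, X) = Add(Add(0, Mul(-5, X)), 5) = Add(Mul(-5, X), 5) = Add(5, Mul(-5, X)))
Mul(Add(Function('r')(D, 0), y), Mul(Add(5, 0), 6)) = Mul(Add(Add(5, Mul(-5, 0)), Rational(-7, 9)), Mul(Add(5, 0), 6)) = Mul(Add(Add(5, 0), Rational(-7, 9)), Mul(5, 6)) = Mul(Add(5, Rational(-7, 9)), 30) = Mul(Rational(38, 9), 30) = Rational(380, 3)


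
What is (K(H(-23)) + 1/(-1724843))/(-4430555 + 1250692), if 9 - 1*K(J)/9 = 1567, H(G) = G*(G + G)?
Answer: 24185748547/5484764436509 ≈ 0.0044096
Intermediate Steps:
H(G) = 2*G² (H(G) = G*(2*G) = 2*G²)
K(J) = -14022 (K(J) = 81 - 9*1567 = 81 - 14103 = -14022)
(K(H(-23)) + 1/(-1724843))/(-4430555 + 1250692) = (-14022 + 1/(-1724843))/(-4430555 + 1250692) = (-14022 - 1/1724843)/(-3179863) = -24185748547/1724843*(-1/3179863) = 24185748547/5484764436509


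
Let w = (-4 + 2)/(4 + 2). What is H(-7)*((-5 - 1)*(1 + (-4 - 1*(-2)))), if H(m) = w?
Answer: -2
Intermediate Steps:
w = -⅓ (w = -2/6 = -2*⅙ = -⅓ ≈ -0.33333)
H(m) = -⅓
H(-7)*((-5 - 1)*(1 + (-4 - 1*(-2)))) = -(-5 - 1)*(1 + (-4 - 1*(-2)))/3 = -(-2)*(1 + (-4 + 2)) = -(-2)*(1 - 2) = -(-2)*(-1) = -⅓*6 = -2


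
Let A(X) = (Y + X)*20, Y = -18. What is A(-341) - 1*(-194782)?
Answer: 187602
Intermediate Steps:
A(X) = -360 + 20*X (A(X) = (-18 + X)*20 = -360 + 20*X)
A(-341) - 1*(-194782) = (-360 + 20*(-341)) - 1*(-194782) = (-360 - 6820) + 194782 = -7180 + 194782 = 187602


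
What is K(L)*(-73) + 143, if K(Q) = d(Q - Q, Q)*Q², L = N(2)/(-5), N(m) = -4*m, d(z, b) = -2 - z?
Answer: 12919/25 ≈ 516.76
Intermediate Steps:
L = 8/5 (L = -4*2/(-5) = -8*(-⅕) = 8/5 ≈ 1.6000)
K(Q) = -2*Q² (K(Q) = (-2 - (Q - Q))*Q² = (-2 - 1*0)*Q² = (-2 + 0)*Q² = -2*Q²)
K(L)*(-73) + 143 = -2*(8/5)²*(-73) + 143 = -2*64/25*(-73) + 143 = -128/25*(-73) + 143 = 9344/25 + 143 = 12919/25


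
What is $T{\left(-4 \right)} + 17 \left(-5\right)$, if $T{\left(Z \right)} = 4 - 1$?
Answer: $-82$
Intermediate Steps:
$T{\left(Z \right)} = 3$
$T{\left(-4 \right)} + 17 \left(-5\right) = 3 + 17 \left(-5\right) = 3 - 85 = -82$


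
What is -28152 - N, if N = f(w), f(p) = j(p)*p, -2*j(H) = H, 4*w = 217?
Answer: -853775/32 ≈ -26680.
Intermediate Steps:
w = 217/4 (w = (¼)*217 = 217/4 ≈ 54.250)
j(H) = -H/2
f(p) = -p²/2 (f(p) = (-p/2)*p = -p²/2)
N = -47089/32 (N = -(217/4)²/2 = -½*47089/16 = -47089/32 ≈ -1471.5)
-28152 - N = -28152 - 1*(-47089/32) = -28152 + 47089/32 = -853775/32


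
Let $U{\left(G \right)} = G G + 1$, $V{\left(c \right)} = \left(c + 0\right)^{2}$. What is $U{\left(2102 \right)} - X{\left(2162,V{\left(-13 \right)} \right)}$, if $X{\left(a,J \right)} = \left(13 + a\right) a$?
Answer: $-283945$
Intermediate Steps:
$V{\left(c \right)} = c^{2}$
$X{\left(a,J \right)} = a \left(13 + a\right)$
$U{\left(G \right)} = 1 + G^{2}$ ($U{\left(G \right)} = G^{2} + 1 = 1 + G^{2}$)
$U{\left(2102 \right)} - X{\left(2162,V{\left(-13 \right)} \right)} = \left(1 + 2102^{2}\right) - 2162 \left(13 + 2162\right) = \left(1 + 4418404\right) - 2162 \cdot 2175 = 4418405 - 4702350 = -283945$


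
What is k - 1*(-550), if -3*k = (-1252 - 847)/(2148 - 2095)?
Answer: 89549/159 ≈ 563.20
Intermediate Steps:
k = 2099/159 (k = -(-1252 - 847)/(3*(2148 - 2095)) = -(-2099)/(3*53) = -⅓*(-2099/53) = 2099/159 ≈ 13.201)
k - 1*(-550) = 2099/159 - 1*(-550) = 2099/159 + 550 = 89549/159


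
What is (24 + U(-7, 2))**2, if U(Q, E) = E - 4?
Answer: 484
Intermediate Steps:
U(Q, E) = -4 + E
(24 + U(-7, 2))**2 = (24 + (-4 + 2))**2 = (24 - 2)**2 = 22**2 = 484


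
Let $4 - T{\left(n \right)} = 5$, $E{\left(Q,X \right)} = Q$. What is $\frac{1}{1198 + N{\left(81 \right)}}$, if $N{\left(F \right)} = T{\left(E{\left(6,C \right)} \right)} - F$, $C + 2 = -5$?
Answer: $\frac{1}{1116} \approx 0.00089606$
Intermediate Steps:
$C = -7$ ($C = -2 - 5 = -7$)
$T{\left(n \right)} = -1$ ($T{\left(n \right)} = 4 - 5 = -1$)
$N{\left(F \right)} = -1 - F$
$\frac{1}{1198 + N{\left(81 \right)}} = \frac{1}{1198 - 82} = \frac{1}{1116}$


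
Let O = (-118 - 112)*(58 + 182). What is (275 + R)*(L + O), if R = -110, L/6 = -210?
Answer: -9315900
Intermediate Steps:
L = -1260 (L = 6*(-210) = -1260)
O = -55200 (O = -230*240 = -55200)
(275 + R)*(L + O) = (275 - 110)*(-1260 - 55200) = 165*(-56460) = -9315900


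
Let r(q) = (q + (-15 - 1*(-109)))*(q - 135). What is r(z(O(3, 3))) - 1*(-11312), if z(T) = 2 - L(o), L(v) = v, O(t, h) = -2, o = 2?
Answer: -1378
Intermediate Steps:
z(T) = 0 (z(T) = 2 - 1*2 = 2 - 2 = 0)
r(q) = (-135 + q)*(94 + q) (r(q) = (q + (-15 + 109))*(-135 + q) = (q + 94)*(-135 + q) = (94 + q)*(-135 + q) = (-135 + q)*(94 + q))
r(z(O(3, 3))) - 1*(-11312) = (-12690 + 0**2 - 41*0) - 1*(-11312) = (-12690 + 0 + 0) + 11312 = -12690 + 11312 = -1378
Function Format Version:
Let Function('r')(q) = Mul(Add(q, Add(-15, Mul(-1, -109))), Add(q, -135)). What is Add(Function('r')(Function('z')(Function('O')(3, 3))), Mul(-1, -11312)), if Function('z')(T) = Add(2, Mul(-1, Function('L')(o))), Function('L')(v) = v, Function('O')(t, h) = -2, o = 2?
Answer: -1378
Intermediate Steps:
Function('z')(T) = 0 (Function('z')(T) = Add(2, Mul(-1, 2)) = Add(2, -2) = 0)
Function('r')(q) = Mul(Add(-135, q), Add(94, q)) (Function('r')(q) = Mul(Add(q, Add(-15, 109)), Add(-135, q)) = Mul(Add(q, 94), Add(-135, q)) = Mul(Add(94, q), Add(-135, q)) = Mul(Add(-135, q), Add(94, q)))
Add(Function('r')(Function('z')(Function('O')(3, 3))), Mul(-1, -11312)) = Add(Add(-12690, Pow(0, 2), Mul(-41, 0)), Mul(-1, -11312)) = Add(Add(-12690, 0, 0), 11312) = Add(-12690, 11312) = -1378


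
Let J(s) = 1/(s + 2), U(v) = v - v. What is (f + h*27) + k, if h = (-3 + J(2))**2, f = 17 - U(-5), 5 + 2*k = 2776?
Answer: 25707/16 ≈ 1606.7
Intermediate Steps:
k = 2771/2 (k = -5/2 + (1/2)*2776 = -5/2 + 1388 = 2771/2 ≈ 1385.5)
U(v) = 0
J(s) = 1/(2 + s)
f = 17 (f = 17 - 1*0 = 17 + 0 = 17)
h = 121/16 (h = (-3 + 1/(2 + 2))**2 = (-3 + 1/4)**2 = (-11/4)**2 = 121/16 ≈ 7.5625)
(f + h*27) + k = (17 + (121/16)*27) + 2771/2 = (17 + 3267/16) + 2771/2 = 3539/16 + 2771/2 = 25707/16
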